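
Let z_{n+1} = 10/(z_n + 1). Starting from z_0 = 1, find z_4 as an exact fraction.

40/19

z_1 = 10/(1 + 1) = 5.
z_2 = 10/(5 + 1) = 5/3.
z_3 = 10/(5/3 + 1) = 15/4.
z_4 = 10/(15/4 + 1) = 40/19.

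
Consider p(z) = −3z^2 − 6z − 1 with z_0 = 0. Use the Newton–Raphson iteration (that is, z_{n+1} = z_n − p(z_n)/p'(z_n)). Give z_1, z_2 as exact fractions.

p'(z) = −6z − 6.
p(0) = −1, p'(0) = −6, so z_1 = 0 − (−1)/(−6) = −1/6.
p(−1/6) = −1/12, p'(−1/6) = −5, so z_2 = (−1/6) − (−1/12)/(−5) = −11/60.

z_1 = −1/6, z_2 = −11/60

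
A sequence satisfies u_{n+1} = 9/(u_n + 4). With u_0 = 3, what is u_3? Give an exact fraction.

333/211

u_1 = 9/(3 + 4) = 9/7.
u_2 = 9/(9/7 + 4) = 63/37.
u_3 = 9/(63/37 + 4) = 333/211.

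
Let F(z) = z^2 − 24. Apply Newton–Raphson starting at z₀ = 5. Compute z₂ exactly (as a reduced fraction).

F'(z) = 2z.
F(5) = 1, F'(5) = 10, so z₁ = 5 − 1/10 = 49/10.
F(49/10) = 1/100, F'(49/10) = 49/5, so z₂ = (49/10) − (1/100)/(49/5) = 4801/980.

4801/980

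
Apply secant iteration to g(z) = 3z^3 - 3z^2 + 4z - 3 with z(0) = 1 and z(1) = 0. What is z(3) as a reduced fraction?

48/55

g(1) = 1, g(0) = -3. z(2) = 0 - (-3)·(0 - 1)/((-3) - 1) = 3/4.
g(0) = -3, g(3/4) = -27/64. z(3) = (3/4) - (-27/64)·((3/4) - 0)/((-27/64) - (-3)) = 48/55.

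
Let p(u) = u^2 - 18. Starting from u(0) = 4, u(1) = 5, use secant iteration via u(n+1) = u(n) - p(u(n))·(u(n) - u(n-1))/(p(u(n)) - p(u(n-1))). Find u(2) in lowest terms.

38/9

p(4) = -2, p(5) = 7. u(2) = 5 - 7·(5 - 4)/(7 - (-2)) = 38/9.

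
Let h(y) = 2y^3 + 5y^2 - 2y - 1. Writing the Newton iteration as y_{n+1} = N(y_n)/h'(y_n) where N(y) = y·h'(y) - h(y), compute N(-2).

h'(y) = 6y^2 + 10y - 2.
N(y) = y·h'(y) - h(y) = y·(6y^2 + 10y - 2) - (2y^3 + 5y^2 - 2y - 1) = 4y^3 + 5y^2 + 1.
N(-2) = -11.

-11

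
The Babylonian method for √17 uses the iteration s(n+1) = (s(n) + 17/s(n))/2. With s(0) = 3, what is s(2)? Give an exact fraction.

161/39

s(1) = (3 + 17/3)/2 = 13/3.
s(2) = (13/3 + 17/(13/3))/2 = 161/39.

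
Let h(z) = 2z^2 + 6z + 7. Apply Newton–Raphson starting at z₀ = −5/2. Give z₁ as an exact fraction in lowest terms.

−11/8

h'(z) = 4z + 6.
h(−5/2) = 9/2, h'(−5/2) = −4, so z₁ = (−5/2) − (9/2)/(−4) = −11/8.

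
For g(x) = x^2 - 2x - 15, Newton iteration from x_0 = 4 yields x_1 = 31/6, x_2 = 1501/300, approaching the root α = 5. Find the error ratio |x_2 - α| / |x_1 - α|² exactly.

x_1 - α = 31/6 - 5 = 1/6, so |x_1 - α| = 1/6.
x_2 - α = 1501/300 - 5 = 1/300, so |x_2 - α| = 1/300.
|x_1 - α|² = 1/36.
Ratio = (1/300) / (1/36) = 3/25.

3/25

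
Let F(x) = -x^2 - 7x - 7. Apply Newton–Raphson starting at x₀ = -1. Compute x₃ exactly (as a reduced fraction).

-73254/60605

F'(x) = -2x - 7.
F(-1) = -1, F'(-1) = -5, so x₁ = (-1) - (-1)/(-5) = -6/5.
F(-6/5) = -1/25, F'(-6/5) = -23/5, so x₂ = (-6/5) - (-1/25)/(-23/5) = -139/115.
F(-139/115) = -1/13225, F'(-139/115) = -527/115, so x₃ = (-139/115) - (-1/13225)/(-527/115) = -73254/60605.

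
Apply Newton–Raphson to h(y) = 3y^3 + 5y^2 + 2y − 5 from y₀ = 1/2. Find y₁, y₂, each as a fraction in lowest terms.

h'(y) = 9y^2 + 10y + 2.
h(1/2) = −19/8, h'(1/2) = 37/4, so y₁ = (1/2) − (−19/8)/(37/4) = 28/37.
h(28/37) = 34295/50653, h'(28/37) = 20154/1369, so y₂ = (28/37) − (34295/50653)/(20154/1369) = 530017/745698.

y₁ = 28/37, y₂ = 530017/745698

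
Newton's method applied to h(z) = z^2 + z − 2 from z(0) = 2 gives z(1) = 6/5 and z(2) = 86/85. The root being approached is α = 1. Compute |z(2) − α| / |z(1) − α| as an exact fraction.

z(1) − α = 6/5 − 1 = 1/5, so |z(1) − α| = 1/5.
z(2) − α = 86/85 − 1 = 1/85, so |z(2) − α| = 1/85.
Ratio = (1/85) / (1/5) = 1/17.

1/17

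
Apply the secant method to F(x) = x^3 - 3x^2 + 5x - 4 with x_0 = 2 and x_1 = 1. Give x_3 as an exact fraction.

F(2) = 2, F(1) = -1. x_2 = 1 - (-1)·(1 - 2)/((-1) - 2) = 4/3.
F(1) = -1, F(4/3) = -8/27. x_3 = (4/3) - (-8/27)·((4/3) - 1)/((-8/27) - (-1)) = 28/19.

28/19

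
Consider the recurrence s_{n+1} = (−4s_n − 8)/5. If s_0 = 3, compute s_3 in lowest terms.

s_1 = (−4·3 − 8)/5 = −4.
s_2 = (−4·(−4) − 8)/5 = 8/5.
s_3 = (−4·(8/5) − 8)/5 = −72/25.

−72/25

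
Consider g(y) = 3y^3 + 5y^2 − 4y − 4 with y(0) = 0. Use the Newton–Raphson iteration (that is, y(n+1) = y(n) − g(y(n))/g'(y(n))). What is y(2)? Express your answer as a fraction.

−3/5

g'(y) = 9y^2 + 10y − 4.
g(0) = −4, g'(0) = −4, so y(1) = 0 − (−4)/(−4) = −1.
g(−1) = 2, g'(−1) = −5, so y(2) = (−1) − 2/(−5) = −3/5.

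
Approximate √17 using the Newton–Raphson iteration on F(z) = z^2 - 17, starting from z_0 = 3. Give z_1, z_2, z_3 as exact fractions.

F'(z) = 2z.
F(3) = -8, F'(3) = 6, so z_1 = 3 - (-8)/6 = 13/3.
F(13/3) = 16/9, F'(13/3) = 26/3, so z_2 = (13/3) - (16/9)/(26/3) = 161/39.
F(161/39) = 64/1521, F'(161/39) = 322/39, so z_3 = (161/39) - (64/1521)/(322/39) = 25889/6279.

z_1 = 13/3, z_2 = 161/39, z_3 = 25889/6279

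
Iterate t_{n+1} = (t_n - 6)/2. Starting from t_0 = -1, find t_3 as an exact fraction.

t_1 = ((-1) - 6)/2 = -7/2.
t_2 = ((-7/2) - 6)/2 = -19/4.
t_3 = ((-19/4) - 6)/2 = -43/8.

-43/8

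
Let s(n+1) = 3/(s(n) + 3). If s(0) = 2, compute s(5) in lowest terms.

s(1) = 3/(2 + 3) = 3/5.
s(2) = 3/(3/5 + 3) = 5/6.
s(3) = 3/(5/6 + 3) = 18/23.
s(4) = 3/(18/23 + 3) = 23/29.
s(5) = 3/(23/29 + 3) = 87/110.

87/110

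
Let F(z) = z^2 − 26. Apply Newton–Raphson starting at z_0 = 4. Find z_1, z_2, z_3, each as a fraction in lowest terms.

z_1 = 21/4, z_2 = 857/168, z_3 = 1468273/287952

F'(z) = 2z.
F(4) = −10, F'(4) = 8, so z_1 = 4 − (−10)/8 = 21/4.
F(21/4) = 25/16, F'(21/4) = 21/2, so z_2 = (21/4) − (25/16)/(21/2) = 857/168.
F(857/168) = 625/28224, F'(857/168) = 857/84, so z_3 = (857/168) − (625/28224)/(857/84) = 1468273/287952.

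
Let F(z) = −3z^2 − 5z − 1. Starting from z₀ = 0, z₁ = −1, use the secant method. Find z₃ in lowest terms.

F(0) = −1, F(−1) = 1. z₂ = (−1) − 1·((−1) − 0)/(1 − (−1)) = −1/2.
F(−1) = 1, F(−1/2) = 3/4. z₃ = (−1/2) − (3/4)·((−1/2) − (−1))/((3/4) − 1) = 1.

1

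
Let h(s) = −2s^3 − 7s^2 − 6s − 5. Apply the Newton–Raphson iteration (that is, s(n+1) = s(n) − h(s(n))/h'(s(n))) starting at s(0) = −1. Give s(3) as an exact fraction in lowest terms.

h'(s) = −6s^2 − 14s − 6.
h(−1) = −4, h'(−1) = 2, so s(1) = (−1) − (−4)/2 = 1.
h(1) = −20, h'(1) = −26, so s(2) = 1 − (−20)/(−26) = 3/13.
h(3/13) = −14900/2197, h'(3/13) = −1614/169, so s(3) = (3/13) − (−14900/2197)/(−1614/169) = −5029/10491.

−5029/10491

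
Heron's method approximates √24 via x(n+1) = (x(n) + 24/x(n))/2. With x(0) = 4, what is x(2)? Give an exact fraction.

49/10

x(1) = (4 + 24/4)/2 = 5.
x(2) = (5 + 24/5)/2 = 49/10.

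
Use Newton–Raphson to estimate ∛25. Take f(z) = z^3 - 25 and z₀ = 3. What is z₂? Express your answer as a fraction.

f'(z) = 3z^2.
f(3) = 2, f'(3) = 27, so z₁ = 3 - 2/27 = 79/27.
f(79/27) = 964/19683, f'(79/27) = 6241/243, so z₂ = (79/27) - (964/19683)/(6241/243) = 1478153/505521.

1478153/505521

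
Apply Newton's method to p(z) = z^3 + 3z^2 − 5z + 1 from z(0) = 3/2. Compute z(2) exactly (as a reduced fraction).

492993/479665

p'(z) = 3z^2 + 6z − 5.
p(3/2) = 29/8, p'(3/2) = 43/4, so z(1) = (3/2) − (29/8)/(43/4) = 50/43.
p(50/43) = 64757/79507, p'(50/43) = 11155/1849, so z(2) = (50/43) − (64757/79507)/(11155/1849) = 492993/479665.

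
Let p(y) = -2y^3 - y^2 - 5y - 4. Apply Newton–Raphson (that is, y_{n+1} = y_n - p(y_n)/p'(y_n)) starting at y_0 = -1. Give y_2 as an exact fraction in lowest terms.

-3847/5157

p'(y) = -6y^2 - 2y - 5.
p(-1) = 2, p'(-1) = -9, so y_1 = (-1) - 2/(-9) = -7/9.
p(-7/9) = 164/729, p'(-7/9) = -191/27, so y_2 = (-7/9) - (164/729)/(-191/27) = -3847/5157.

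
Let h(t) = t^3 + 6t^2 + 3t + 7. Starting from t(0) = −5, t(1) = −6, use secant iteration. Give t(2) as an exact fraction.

−157/28

h(−5) = 17, h(−6) = −11. t(2) = (−6) − (−11)·((−6) − (−5))/((−11) − 17) = −157/28.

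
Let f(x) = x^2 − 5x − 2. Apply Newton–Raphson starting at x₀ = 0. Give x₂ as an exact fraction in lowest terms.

−54/145

f'(x) = 2x − 5.
f(0) = −2, f'(0) = −5, so x₁ = 0 − (−2)/(−5) = −2/5.
f(−2/5) = 4/25, f'(−2/5) = −29/5, so x₂ = (−2/5) − (4/25)/(−29/5) = −54/145.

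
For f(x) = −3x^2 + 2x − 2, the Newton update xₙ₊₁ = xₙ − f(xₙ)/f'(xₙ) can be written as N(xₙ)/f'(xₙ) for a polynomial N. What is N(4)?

f'(x) = −6x + 2.
N(x) = x·f'(x) − f(x) = x·(−6x + 2) − (−3x^2 + 2x − 2) = −3x^2 + 2.
N(4) = −46.

−46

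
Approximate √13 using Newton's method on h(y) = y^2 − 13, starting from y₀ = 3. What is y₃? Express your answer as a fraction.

14159/3927

h'(y) = 2y.
h(3) = −4, h'(3) = 6, so y₁ = 3 − (−4)/6 = 11/3.
h(11/3) = 4/9, h'(11/3) = 22/3, so y₂ = (11/3) − (4/9)/(22/3) = 119/33.
h(119/33) = 4/1089, h'(119/33) = 238/33, so y₃ = (119/33) − (4/1089)/(238/33) = 14159/3927.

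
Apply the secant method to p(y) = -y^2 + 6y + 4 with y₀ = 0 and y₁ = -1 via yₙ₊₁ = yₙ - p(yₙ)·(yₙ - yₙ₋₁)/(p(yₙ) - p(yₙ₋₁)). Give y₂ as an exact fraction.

-4/7

p(0) = 4, p(-1) = -3. y₂ = (-1) - (-3)·((-1) - 0)/((-3) - 4) = -4/7.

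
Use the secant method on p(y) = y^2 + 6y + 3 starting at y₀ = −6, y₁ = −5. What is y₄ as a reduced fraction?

p(−6) = 3, p(−5) = −2. y₂ = (−5) − (−2)·((−5) − (−6))/((−2) − 3) = −27/5.
p(−5) = −2, p(−27/5) = −6/25. y₃ = (−27/5) − (−6/25)·((−27/5) − (−5))/((−6/25) − (−2)) = −60/11.
p(−27/5) = −6/25, p(−60/11) = 3/121. y₄ = (−60/11) − (3/121)·((−60/11) − (−27/5))/((3/121) − (−6/25)) = −485/89.

−485/89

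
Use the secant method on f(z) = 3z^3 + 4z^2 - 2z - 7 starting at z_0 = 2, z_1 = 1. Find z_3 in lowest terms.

f(2) = 29, f(1) = -2. z_2 = 1 - (-2)·(1 - 2)/((-2) - 29) = 33/31.
f(1) = -2, f(33/31) = -29116/29791. z_3 = (33/31) - (-29116/29791)·((33/31) - 1)/((-29116/29791) - (-2)) = 17155/15233.

17155/15233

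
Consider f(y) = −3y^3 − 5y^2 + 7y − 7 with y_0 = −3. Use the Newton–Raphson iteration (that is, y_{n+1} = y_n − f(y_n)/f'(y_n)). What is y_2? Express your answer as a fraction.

f'(y) = −9y^2 − 10y + 7.
f(−3) = 8, f'(−3) = −44, so y_1 = (−3) − 8/(−44) = −31/11.
f(−31/11) = 944/1331, f'(−31/11) = −4392/121, so y_2 = (−31/11) − (944/1331)/(−4392/121) = −16901/6039.

−16901/6039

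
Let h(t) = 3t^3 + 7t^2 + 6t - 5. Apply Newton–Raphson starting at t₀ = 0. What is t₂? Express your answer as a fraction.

160/287

h'(t) = 9t^2 + 14t + 6.
h(0) = -5, h'(0) = 6, so t₁ = 0 - (-5)/6 = 5/6.
h(5/6) = 475/72, h'(5/6) = 287/12, so t₂ = (5/6) - (475/72)/(287/12) = 160/287.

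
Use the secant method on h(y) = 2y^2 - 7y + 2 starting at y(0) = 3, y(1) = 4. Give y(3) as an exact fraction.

h(3) = -1, h(4) = 6. y(2) = 4 - 6·(4 - 3)/(6 - (-1)) = 22/7.
h(4) = 6, h(22/7) = -12/49. y(3) = (22/7) - (-12/49)·((22/7) - 4)/((-12/49) - 6) = 54/17.

54/17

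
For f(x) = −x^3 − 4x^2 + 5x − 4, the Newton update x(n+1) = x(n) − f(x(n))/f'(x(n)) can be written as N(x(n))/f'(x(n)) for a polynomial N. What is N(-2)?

4

f'(x) = −3x^2 − 8x + 5.
N(x) = x·f'(x) − f(x) = x·(−3x^2 − 8x + 5) − (−x^3 − 4x^2 + 5x − 4) = −2x^3 − 4x^2 + 4.
N(-2) = 4.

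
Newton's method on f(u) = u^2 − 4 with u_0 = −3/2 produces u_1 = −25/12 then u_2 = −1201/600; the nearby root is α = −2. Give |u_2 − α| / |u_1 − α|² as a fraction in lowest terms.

u_1 − α = −25/12 − (−2) = −25/12 + 2 = −1/12, so |u_1 − α| = 1/12.
u_2 − α = −1201/600 − (−2) = −1201/600 + 2 = −1/600, so |u_2 − α| = 1/600.
|u_1 − α|² = 1/144.
Ratio = (1/600) / (1/144) = 6/25.

6/25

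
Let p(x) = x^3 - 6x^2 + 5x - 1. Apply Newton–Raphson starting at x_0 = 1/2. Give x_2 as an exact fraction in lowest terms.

3/4

p'(x) = 3x^2 - 12x + 5.
p(1/2) = 1/8, p'(1/2) = -1/4, so x_1 = (1/2) - (1/8)/(-1/4) = 1.
p(1) = -1, p'(1) = -4, so x_2 = 1 - (-1)/(-4) = 3/4.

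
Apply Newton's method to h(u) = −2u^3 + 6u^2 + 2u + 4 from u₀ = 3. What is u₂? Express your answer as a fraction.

h'(u) = −6u^2 + 12u + 2.
h(3) = 10, h'(3) = −16, so u₁ = 3 − 10/(−16) = 29/8.
h(29/8) = −1325/256, h'(29/8) = −1067/32, so u₂ = (29/8) − (−1325/256)/(−1067/32) = 14809/4268.

14809/4268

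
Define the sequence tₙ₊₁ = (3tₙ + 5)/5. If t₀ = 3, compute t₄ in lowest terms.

1603/625

t₁ = (3·3 + 5)/5 = 14/5.
t₂ = (3·(14/5) + 5)/5 = 67/25.
t₃ = (3·(67/25) + 5)/5 = 326/125.
t₄ = (3·(326/125) + 5)/5 = 1603/625.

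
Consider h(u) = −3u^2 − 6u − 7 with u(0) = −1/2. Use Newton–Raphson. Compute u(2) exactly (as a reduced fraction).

−289/312

h'(u) = −6u − 6.
h(−1/2) = −19/4, h'(−1/2) = −3, so u(1) = (−1/2) − (−19/4)/(−3) = −25/12.
h(−25/12) = −361/48, h'(−25/12) = 13/2, so u(2) = (−25/12) − (−361/48)/(13/2) = −289/312.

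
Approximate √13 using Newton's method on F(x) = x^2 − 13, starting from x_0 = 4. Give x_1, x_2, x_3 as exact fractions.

F'(x) = 2x.
F(4) = 3, F'(4) = 8, so x_1 = 4 − 3/8 = 29/8.
F(29/8) = 9/64, F'(29/8) = 29/4, so x_2 = (29/8) − (9/64)/(29/4) = 1673/464.
F(1673/464) = 81/215296, F'(1673/464) = 1673/232, so x_3 = (1673/464) − (81/215296)/(1673/232) = 5597777/1552544.

x_1 = 29/8, x_2 = 1673/464, x_3 = 5597777/1552544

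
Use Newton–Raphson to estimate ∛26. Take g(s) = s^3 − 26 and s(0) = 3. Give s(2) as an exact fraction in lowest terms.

767879/259200

g'(s) = 3s^2.
g(3) = 1, g'(3) = 27, so s(1) = 3 − 1/27 = 80/27.
g(80/27) = 242/19683, g'(80/27) = 6400/243, so s(2) = (80/27) − (242/19683)/(6400/243) = 767879/259200.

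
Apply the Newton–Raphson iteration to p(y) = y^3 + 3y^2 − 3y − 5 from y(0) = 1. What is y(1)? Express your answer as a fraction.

5/3

p'(y) = 3y^2 + 6y − 3.
p(1) = −4, p'(1) = 6, so y(1) = 1 − (−4)/6 = 5/3.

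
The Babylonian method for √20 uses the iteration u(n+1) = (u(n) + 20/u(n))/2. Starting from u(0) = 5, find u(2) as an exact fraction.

u(1) = (5 + 20/5)/2 = 9/2.
u(2) = (9/2 + 20/(9/2))/2 = 161/36.

161/36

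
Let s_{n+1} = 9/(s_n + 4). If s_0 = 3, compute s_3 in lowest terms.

s_1 = 9/(3 + 4) = 9/7.
s_2 = 9/(9/7 + 4) = 63/37.
s_3 = 9/(63/37 + 4) = 333/211.

333/211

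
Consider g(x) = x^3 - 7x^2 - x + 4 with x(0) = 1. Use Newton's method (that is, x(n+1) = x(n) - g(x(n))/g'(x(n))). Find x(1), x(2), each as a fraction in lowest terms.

x(1) = 3/4, x(2) = 227/314

g'(x) = 3x^2 - 14x - 1.
g(1) = -3, g'(1) = -12, so x(1) = 1 - (-3)/(-12) = 3/4.
g(3/4) = -17/64, g'(3/4) = -157/16, so x(2) = (3/4) - (-17/64)/(-157/16) = 227/314.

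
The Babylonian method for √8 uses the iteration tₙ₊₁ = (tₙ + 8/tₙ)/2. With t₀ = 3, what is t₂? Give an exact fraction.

t₁ = (3 + 8/3)/2 = 17/6.
t₂ = (17/6 + 8/(17/6))/2 = 577/204.

577/204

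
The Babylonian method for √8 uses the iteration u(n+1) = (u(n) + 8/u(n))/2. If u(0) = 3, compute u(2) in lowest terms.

u(1) = (3 + 8/3)/2 = 17/6.
u(2) = (17/6 + 8/(17/6))/2 = 577/204.

577/204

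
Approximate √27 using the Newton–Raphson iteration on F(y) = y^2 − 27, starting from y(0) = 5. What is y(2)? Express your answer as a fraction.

F'(y) = 2y.
F(5) = −2, F'(5) = 10, so y(1) = 5 − (−2)/10 = 26/5.
F(26/5) = 1/25, F'(26/5) = 52/5, so y(2) = (26/5) − (1/25)/(52/5) = 1351/260.

1351/260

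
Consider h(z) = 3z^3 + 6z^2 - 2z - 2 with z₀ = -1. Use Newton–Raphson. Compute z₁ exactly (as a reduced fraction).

h'(z) = 9z^2 + 12z - 2.
h(-1) = 3, h'(-1) = -5, so z₁ = (-1) - 3/(-5) = -2/5.

-2/5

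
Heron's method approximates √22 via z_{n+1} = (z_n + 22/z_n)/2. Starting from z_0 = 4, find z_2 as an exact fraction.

713/152

z_1 = (4 + 22/4)/2 = 19/4.
z_2 = (19/4 + 22/(19/4))/2 = 713/152.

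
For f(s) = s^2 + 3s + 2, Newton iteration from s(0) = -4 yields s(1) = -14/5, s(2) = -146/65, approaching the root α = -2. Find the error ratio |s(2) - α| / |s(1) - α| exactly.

s(1) - α = -14/5 - (-2) = -14/5 + 2 = -4/5, so |s(1) - α| = 4/5.
s(2) - α = -146/65 - (-2) = -146/65 + 2 = -16/65, so |s(2) - α| = 16/65.
Ratio = (16/65) / (4/5) = 4/13.

4/13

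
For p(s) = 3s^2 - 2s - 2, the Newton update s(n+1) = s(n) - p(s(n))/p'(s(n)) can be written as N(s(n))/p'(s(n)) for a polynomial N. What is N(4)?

50

p'(s) = 6s - 2.
N(s) = s·p'(s) - p(s) = s·(6s - 2) - (3s^2 - 2s - 2) = 3s^2 + 2.
N(4) = 50.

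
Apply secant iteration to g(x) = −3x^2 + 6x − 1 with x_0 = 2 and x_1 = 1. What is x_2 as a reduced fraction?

g(2) = −1, g(1) = 2. x_2 = 1 − 2·(1 − 2)/(2 − (−1)) = 5/3.

5/3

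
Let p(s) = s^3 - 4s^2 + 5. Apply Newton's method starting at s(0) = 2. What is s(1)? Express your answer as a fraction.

5/4

p'(s) = 3s^2 - 8s.
p(2) = -3, p'(2) = -4, so s(1) = 2 - (-3)/(-4) = 5/4.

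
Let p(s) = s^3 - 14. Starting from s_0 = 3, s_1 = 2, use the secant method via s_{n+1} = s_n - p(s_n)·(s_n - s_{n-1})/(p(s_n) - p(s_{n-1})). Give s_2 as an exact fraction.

p(3) = 13, p(2) = -6. s_2 = 2 - (-6)·(2 - 3)/((-6) - 13) = 44/19.

44/19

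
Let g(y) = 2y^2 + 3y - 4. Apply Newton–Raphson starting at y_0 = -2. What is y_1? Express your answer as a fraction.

-12/5

g'(y) = 4y + 3.
g(-2) = -2, g'(-2) = -5, so y_1 = (-2) - (-2)/(-5) = -12/5.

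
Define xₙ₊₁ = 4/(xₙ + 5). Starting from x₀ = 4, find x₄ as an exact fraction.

x₁ = 4/(4 + 5) = 4/9.
x₂ = 4/(4/9 + 5) = 36/49.
x₃ = 4/(36/49 + 5) = 196/281.
x₄ = 4/(196/281 + 5) = 1124/1601.

1124/1601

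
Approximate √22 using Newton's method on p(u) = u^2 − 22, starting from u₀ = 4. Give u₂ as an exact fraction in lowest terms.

p'(u) = 2u.
p(4) = −6, p'(4) = 8, so u₁ = 4 − (−6)/8 = 19/4.
p(19/4) = 9/16, p'(19/4) = 19/2, so u₂ = (19/4) − (9/16)/(19/2) = 713/152.

713/152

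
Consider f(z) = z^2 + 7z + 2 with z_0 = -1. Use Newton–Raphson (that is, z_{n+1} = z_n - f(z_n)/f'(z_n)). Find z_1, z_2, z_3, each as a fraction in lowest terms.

f'(z) = 2z + 7.
f(-1) = -4, f'(-1) = 5, so z_1 = (-1) - (-4)/5 = -1/5.
f(-1/5) = 16/25, f'(-1/5) = 33/5, so z_2 = (-1/5) - (16/25)/(33/5) = -49/165.
f(-49/165) = 256/27225, f'(-49/165) = 1057/165, so z_3 = (-49/165) - (256/27225)/(1057/165) = -52049/174405.

z_1 = -1/5, z_2 = -49/165, z_3 = -52049/174405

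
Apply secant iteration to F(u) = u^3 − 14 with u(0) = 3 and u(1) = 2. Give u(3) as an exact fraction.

2045/842

F(3) = 13, F(2) = −6. u(2) = 2 − (−6)·(2 − 3)/((−6) − 13) = 44/19.
F(2) = −6, F(44/19) = −10842/6859. u(3) = (44/19) − (−10842/6859)·((44/19) − 2)/((−10842/6859) − (−6)) = 2045/842.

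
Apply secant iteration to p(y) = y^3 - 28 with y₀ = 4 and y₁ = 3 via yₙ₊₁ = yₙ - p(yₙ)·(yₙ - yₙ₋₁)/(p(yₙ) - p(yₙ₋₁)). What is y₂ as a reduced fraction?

p(4) = 36, p(3) = -1. y₂ = 3 - (-1)·(3 - 4)/((-1) - 36) = 112/37.

112/37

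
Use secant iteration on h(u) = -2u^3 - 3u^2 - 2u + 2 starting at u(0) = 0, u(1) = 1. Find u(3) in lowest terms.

h(0) = 2, h(1) = -5. u(2) = 1 - (-5)·(1 - 0)/((-5) - 2) = 2/7.
h(1) = -5, h(2/7) = 390/343. u(3) = (2/7) - (390/343)·((2/7) - 1)/((390/343) - (-5)) = 176/421.

176/421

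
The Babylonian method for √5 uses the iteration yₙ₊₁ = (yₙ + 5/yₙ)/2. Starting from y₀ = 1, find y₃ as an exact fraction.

y₁ = (1 + 5/1)/2 = 3.
y₂ = (3 + 5/3)/2 = 7/3.
y₃ = (7/3 + 5/(7/3))/2 = 47/21.

47/21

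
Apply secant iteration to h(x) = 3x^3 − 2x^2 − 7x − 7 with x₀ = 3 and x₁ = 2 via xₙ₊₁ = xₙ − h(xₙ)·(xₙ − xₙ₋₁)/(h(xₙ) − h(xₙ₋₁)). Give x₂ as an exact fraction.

17/8

h(3) = 35, h(2) = −5. x₂ = 2 − (−5)·(2 − 3)/((−5) − 35) = 17/8.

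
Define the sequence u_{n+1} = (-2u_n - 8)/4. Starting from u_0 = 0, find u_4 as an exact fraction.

u_1 = (-2·0 - 8)/4 = -2.
u_2 = (-2·(-2) - 8)/4 = -1.
u_3 = (-2·(-1) - 8)/4 = -3/2.
u_4 = (-2·(-3/2) - 8)/4 = -5/4.

-5/4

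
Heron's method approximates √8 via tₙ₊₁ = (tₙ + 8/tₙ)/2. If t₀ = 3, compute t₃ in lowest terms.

t₁ = (3 + 8/3)/2 = 17/6.
t₂ = (17/6 + 8/(17/6))/2 = 577/204.
t₃ = (577/204 + 8/(577/204))/2 = 665857/235416.

665857/235416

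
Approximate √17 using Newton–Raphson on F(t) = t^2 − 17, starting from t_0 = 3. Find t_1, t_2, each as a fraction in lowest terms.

F'(t) = 2t.
F(3) = −8, F'(3) = 6, so t_1 = 3 − (−8)/6 = 13/3.
F(13/3) = 16/9, F'(13/3) = 26/3, so t_2 = (13/3) − (16/9)/(26/3) = 161/39.

t_1 = 13/3, t_2 = 161/39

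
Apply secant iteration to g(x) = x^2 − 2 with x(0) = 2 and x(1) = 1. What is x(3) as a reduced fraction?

10/7

g(2) = 2, g(1) = −1. x(2) = 1 − (−1)·(1 − 2)/((−1) − 2) = 4/3.
g(1) = −1, g(4/3) = −2/9. x(3) = (4/3) − (−2/9)·((4/3) − 1)/((−2/9) − (−1)) = 10/7.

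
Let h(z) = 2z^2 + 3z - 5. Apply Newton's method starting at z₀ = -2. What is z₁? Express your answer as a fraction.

-13/5

h'(z) = 4z + 3.
h(-2) = -3, h'(-2) = -5, so z₁ = (-2) - (-3)/(-5) = -13/5.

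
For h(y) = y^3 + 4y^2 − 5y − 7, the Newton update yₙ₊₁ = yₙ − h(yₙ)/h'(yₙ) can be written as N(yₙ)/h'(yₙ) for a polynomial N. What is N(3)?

h'(y) = 3y^2 + 8y − 5.
N(y) = y·h'(y) − h(y) = y·(3y^2 + 8y − 5) − (y^3 + 4y^2 − 5y − 7) = 2y^3 + 4y^2 + 7.
N(3) = 97.

97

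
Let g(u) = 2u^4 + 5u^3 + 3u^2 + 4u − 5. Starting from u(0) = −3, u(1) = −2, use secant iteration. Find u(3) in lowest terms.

g(−3) = 37, g(−2) = −9. u(2) = (−2) − (−9)·((−2) − (−3))/((−9) − 37) = −101/46.
g(−2) = −9, g(−101/46) = −1612719/279841. u(3) = (−101/46) − (−1612719/279841)·((−101/46) − (−2))/((−1612719/279841) − (−9)) = −170701/67100.

−170701/67100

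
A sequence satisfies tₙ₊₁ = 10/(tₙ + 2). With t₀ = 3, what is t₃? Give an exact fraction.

20/9

t₁ = 10/(3 + 2) = 2.
t₂ = 10/(2 + 2) = 5/2.
t₃ = 10/(5/2 + 2) = 20/9.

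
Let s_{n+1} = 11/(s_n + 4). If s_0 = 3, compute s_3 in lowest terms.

s_1 = 11/(3 + 4) = 11/7.
s_2 = 11/(11/7 + 4) = 77/39.
s_3 = 11/(77/39 + 4) = 429/233.

429/233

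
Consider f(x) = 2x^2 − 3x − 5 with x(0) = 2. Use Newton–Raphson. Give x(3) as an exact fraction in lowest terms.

599863/239945

f'(x) = 4x − 3.
f(2) = −3, f'(2) = 5, so x(1) = 2 − (−3)/5 = 13/5.
f(13/5) = 18/25, f'(13/5) = 37/5, so x(2) = (13/5) − (18/25)/(37/5) = 463/185.
f(463/185) = 648/34225, f'(463/185) = 1297/185, so x(3) = (463/185) − (648/34225)/(1297/185) = 599863/239945.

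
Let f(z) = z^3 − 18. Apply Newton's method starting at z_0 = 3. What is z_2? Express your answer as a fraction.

755/288

f'(z) = 3z^2.
f(3) = 9, f'(3) = 27, so z_1 = 3 − 9/27 = 8/3.
f(8/3) = 26/27, f'(8/3) = 64/3, so z_2 = (8/3) − (26/27)/(64/3) = 755/288.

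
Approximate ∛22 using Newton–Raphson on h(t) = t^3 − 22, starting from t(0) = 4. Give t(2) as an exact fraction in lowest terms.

21257/7500

h'(t) = 3t^2.
h(4) = 42, h'(4) = 48, so t(1) = 4 − 42/48 = 25/8.
h(25/8) = 4361/512, h'(25/8) = 1875/64, so t(2) = (25/8) − (4361/512)/(1875/64) = 21257/7500.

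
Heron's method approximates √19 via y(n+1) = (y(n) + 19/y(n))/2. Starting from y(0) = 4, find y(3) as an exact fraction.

y(1) = (4 + 19/4)/2 = 35/8.
y(2) = (35/8 + 19/(35/8))/2 = 2441/560.
y(3) = (2441/560 + 19/(2441/560))/2 = 11916881/2733920.

11916881/2733920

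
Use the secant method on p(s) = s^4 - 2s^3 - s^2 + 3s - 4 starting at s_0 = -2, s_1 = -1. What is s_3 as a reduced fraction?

-30868/18701

p(-2) = 18, p(-1) = -5. s_2 = (-1) - (-5)·((-1) - (-2))/((-5) - 18) = -28/23.
p(-1) = -5, p(-28/23) = -931680/279841. s_3 = (-28/23) - (-931680/279841)·((-28/23) - (-1))/((-931680/279841) - (-5)) = -30868/18701.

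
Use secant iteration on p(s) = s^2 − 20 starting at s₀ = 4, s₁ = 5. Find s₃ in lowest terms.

p(4) = −4, p(5) = 5. s₂ = 5 − 5·(5 − 4)/(5 − (−4)) = 40/9.
p(5) = 5, p(40/9) = −20/81. s₃ = (40/9) − (−20/81)·((40/9) − 5)/((−20/81) − 5) = 76/17.

76/17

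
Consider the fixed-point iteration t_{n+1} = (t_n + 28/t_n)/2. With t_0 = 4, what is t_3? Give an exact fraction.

t_1 = (4 + 28/4)/2 = 11/2.
t_2 = (11/2 + 28/(11/2))/2 = 233/44.
t_3 = (233/44 + 28/(233/44))/2 = 108497/20504.

108497/20504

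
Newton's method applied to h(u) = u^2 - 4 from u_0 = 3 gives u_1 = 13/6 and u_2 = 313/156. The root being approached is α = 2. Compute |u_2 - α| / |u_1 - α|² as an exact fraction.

u_1 - α = 13/6 - 2 = 1/6, so |u_1 - α| = 1/6.
u_2 - α = 313/156 - 2 = 1/156, so |u_2 - α| = 1/156.
|u_1 - α|² = 1/36.
Ratio = (1/156) / (1/36) = 3/13.

3/13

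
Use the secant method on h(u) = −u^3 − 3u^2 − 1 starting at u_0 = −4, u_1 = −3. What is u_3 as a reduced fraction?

−7459/2401

h(−4) = 15, h(−3) = −1. u_2 = (−3) − (−1)·((−3) − (−4))/((−1) − 15) = −49/16.
h(−3) = −1, h(−49/16) = −1695/4096. u_3 = (−49/16) − (−1695/4096)·((−49/16) − (−3))/((−1695/4096) − (−1)) = −7459/2401.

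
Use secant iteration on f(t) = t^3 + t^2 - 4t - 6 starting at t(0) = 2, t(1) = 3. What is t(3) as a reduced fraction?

4443/2081

f(2) = -2, f(3) = 18. t(2) = 3 - 18·(3 - 2)/(18 - (-2)) = 21/10.
f(3) = 18, f(21/10) = -729/1000. t(3) = (21/10) - (-729/1000)·((21/10) - 3)/((-729/1000) - 18) = 4443/2081.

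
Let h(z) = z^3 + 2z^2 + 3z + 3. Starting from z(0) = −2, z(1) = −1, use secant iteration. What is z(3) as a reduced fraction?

h(−2) = −3, h(−1) = 1. z(2) = (−1) − 1·((−1) − (−2))/(1 − (−3)) = −5/4.
h(−1) = 1, h(−5/4) = 27/64. z(3) = (−5/4) − (27/64)·((−5/4) − (−1))/((27/64) − 1) = −53/37.

−53/37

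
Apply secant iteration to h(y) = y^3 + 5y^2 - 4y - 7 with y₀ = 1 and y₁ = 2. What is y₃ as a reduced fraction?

9122/6667

h(1) = -5, h(2) = 13. y₂ = 2 - 13·(2 - 1)/(13 - (-5)) = 23/18.
h(2) = 13, h(23/18) = -10855/5832. y₃ = (23/18) - (-10855/5832)·((23/18) - 2)/((-10855/5832) - 13) = 9122/6667.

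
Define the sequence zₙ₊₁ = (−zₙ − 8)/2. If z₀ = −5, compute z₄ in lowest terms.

−45/16

z₁ = (−(−5) − 8)/2 = −3/2.
z₂ = (−(−3/2) − 8)/2 = −13/4.
z₃ = (−(−13/4) − 8)/2 = −19/8.
z₄ = (−(−19/8) − 8)/2 = −45/16.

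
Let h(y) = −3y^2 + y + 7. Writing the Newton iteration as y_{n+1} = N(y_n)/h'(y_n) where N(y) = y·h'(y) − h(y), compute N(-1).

h'(y) = −6y + 1.
N(y) = y·h'(y) − h(y) = y·(−6y + 1) − (−3y^2 + y + 7) = −3y^2 − 7.
N(-1) = −10.

−10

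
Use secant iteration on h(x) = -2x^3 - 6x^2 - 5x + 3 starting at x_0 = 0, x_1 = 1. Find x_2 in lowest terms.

3/13

h(0) = 3, h(1) = -10. x_2 = 1 - (-10)·(1 - 0)/((-10) - 3) = 3/13.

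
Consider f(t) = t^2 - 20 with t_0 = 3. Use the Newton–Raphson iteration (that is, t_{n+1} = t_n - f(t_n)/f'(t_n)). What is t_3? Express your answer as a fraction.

4858801/1086456

f'(t) = 2t.
f(3) = -11, f'(3) = 6, so t_1 = 3 - (-11)/6 = 29/6.
f(29/6) = 121/36, f'(29/6) = 29/3, so t_2 = (29/6) - (121/36)/(29/3) = 1561/348.
f(1561/348) = 14641/121104, f'(1561/348) = 1561/174, so t_3 = (1561/348) - (14641/121104)/(1561/174) = 4858801/1086456.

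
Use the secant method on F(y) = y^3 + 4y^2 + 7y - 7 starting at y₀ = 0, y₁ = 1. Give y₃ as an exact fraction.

1477/2197

F(0) = -7, F(1) = 5. y₂ = 1 - 5·(1 - 0)/(5 - (-7)) = 7/12.
F(1) = 5, F(7/12) = -2345/1728. y₃ = (7/12) - (-2345/1728)·((7/12) - 1)/((-2345/1728) - 5) = 1477/2197.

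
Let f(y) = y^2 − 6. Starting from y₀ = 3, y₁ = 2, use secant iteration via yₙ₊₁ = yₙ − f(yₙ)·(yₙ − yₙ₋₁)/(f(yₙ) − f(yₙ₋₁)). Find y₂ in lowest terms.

f(3) = 3, f(2) = −2. y₂ = 2 − (−2)·(2 − 3)/((−2) − 3) = 12/5.

12/5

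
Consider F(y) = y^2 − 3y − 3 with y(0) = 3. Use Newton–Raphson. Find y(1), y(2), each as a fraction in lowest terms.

y(1) = 4, y(2) = 19/5

F'(y) = 2y − 3.
F(3) = −3, F'(3) = 3, so y(1) = 3 − (−3)/3 = 4.
F(4) = 1, F'(4) = 5, so y(2) = 4 − 1/5 = 19/5.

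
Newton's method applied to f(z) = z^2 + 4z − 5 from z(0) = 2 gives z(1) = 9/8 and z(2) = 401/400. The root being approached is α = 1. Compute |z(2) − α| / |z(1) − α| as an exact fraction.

1/50

z(1) − α = 9/8 − 1 = 1/8, so |z(1) − α| = 1/8.
z(2) − α = 401/400 − 1 = 1/400, so |z(2) − α| = 1/400.
Ratio = (1/400) / (1/8) = 1/50.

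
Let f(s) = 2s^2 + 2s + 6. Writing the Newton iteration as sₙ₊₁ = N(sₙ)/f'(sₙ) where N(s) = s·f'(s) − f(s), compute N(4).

f'(s) = 4s + 2.
N(s) = s·f'(s) − f(s) = s·(4s + 2) − (2s^2 + 2s + 6) = 2s^2 − 6.
N(4) = 26.

26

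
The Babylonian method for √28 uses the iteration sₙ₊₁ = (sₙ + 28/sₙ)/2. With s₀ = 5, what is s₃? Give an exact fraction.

s₁ = (5 + 28/5)/2 = 53/10.
s₂ = (53/10 + 28/(53/10))/2 = 5609/1060.
s₃ = (5609/1060 + 28/(5609/1060))/2 = 62921681/11891080.

62921681/11891080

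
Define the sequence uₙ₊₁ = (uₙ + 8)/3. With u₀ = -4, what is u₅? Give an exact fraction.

964/243

u₁ = ((-4) + 8)/3 = 4/3.
u₂ = ((4/3) + 8)/3 = 28/9.
u₃ = ((28/9) + 8)/3 = 100/27.
u₄ = ((100/27) + 8)/3 = 316/81.
u₅ = ((316/81) + 8)/3 = 964/243.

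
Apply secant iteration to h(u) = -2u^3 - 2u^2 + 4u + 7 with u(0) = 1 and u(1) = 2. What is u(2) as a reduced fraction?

h(1) = 7, h(2) = -9. u(2) = 2 - (-9)·(2 - 1)/((-9) - 7) = 23/16.

23/16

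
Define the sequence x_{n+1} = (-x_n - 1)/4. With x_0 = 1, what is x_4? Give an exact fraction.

x_1 = (-1 - 1)/4 = -1/2.
x_2 = (-(-1/2) - 1)/4 = -1/8.
x_3 = (-(-1/8) - 1)/4 = -7/32.
x_4 = (-(-7/32) - 1)/4 = -25/128.

-25/128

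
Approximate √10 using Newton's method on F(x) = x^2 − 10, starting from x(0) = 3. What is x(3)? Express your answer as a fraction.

F'(x) = 2x.
F(3) = −1, F'(3) = 6, so x(1) = 3 − (−1)/6 = 19/6.
F(19/6) = 1/36, F'(19/6) = 19/3, so x(2) = (19/6) − (1/36)/(19/3) = 721/228.
F(721/228) = 1/51984, F'(721/228) = 721/114, so x(3) = (721/228) − (1/51984)/(721/114) = 1039681/328776.

1039681/328776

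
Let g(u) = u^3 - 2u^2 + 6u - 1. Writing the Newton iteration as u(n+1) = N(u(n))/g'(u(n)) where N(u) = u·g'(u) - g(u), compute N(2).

9

g'(u) = 3u^2 - 4u + 6.
N(u) = u·g'(u) - g(u) = u·(3u^2 - 4u + 6) - (u^3 - 2u^2 + 6u - 1) = 2u^3 - 2u^2 + 1.
N(2) = 9.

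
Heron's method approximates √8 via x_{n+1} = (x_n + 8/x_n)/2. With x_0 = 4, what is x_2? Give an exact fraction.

x_1 = (4 + 8/4)/2 = 3.
x_2 = (3 + 8/3)/2 = 17/6.

17/6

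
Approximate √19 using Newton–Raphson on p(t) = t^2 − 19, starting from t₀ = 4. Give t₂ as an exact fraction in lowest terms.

p'(t) = 2t.
p(4) = −3, p'(4) = 8, so t₁ = 4 − (−3)/8 = 35/8.
p(35/8) = 9/64, p'(35/8) = 35/4, so t₂ = (35/8) − (9/64)/(35/4) = 2441/560.

2441/560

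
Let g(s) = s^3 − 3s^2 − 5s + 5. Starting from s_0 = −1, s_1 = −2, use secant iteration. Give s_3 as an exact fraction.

g(−1) = 6, g(−2) = −5. s_2 = (−2) − (−5)·((−2) − (−1))/((−5) − 6) = −17/11.
g(−2) = −5, g(−17/11) = 2490/1331. s_3 = (−17/11) − (2490/1331)·((−17/11) − (−2))/((2490/1331) − (−5)) = −3053/1829.

−3053/1829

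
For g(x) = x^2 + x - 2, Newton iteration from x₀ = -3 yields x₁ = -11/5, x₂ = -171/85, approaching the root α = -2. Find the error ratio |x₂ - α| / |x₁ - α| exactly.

1/17

x₁ - α = -11/5 - (-2) = -11/5 + 2 = -1/5, so |x₁ - α| = 1/5.
x₂ - α = -171/85 - (-2) = -171/85 + 2 = -1/85, so |x₂ - α| = 1/85.
Ratio = (1/85) / (1/5) = 1/17.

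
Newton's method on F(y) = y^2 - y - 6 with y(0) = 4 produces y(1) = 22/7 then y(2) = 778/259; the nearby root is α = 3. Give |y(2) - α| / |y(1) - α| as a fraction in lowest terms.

1/37

y(1) - α = 22/7 - 3 = 1/7, so |y(1) - α| = 1/7.
y(2) - α = 778/259 - 3 = 1/259, so |y(2) - α| = 1/259.
Ratio = (1/259) / (1/7) = 1/37.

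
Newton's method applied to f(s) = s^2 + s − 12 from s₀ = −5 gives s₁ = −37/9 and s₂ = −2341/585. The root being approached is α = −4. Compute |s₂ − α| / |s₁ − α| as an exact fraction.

s₁ − α = −37/9 − (−4) = −37/9 + 4 = −1/9, so |s₁ − α| = 1/9.
s₂ − α = −2341/585 − (−4) = −2341/585 + 4 = −1/585, so |s₂ − α| = 1/585.
Ratio = (1/585) / (1/9) = 1/65.

1/65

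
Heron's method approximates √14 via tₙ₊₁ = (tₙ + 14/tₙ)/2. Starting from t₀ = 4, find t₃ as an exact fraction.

403201/107760

t₁ = (4 + 14/4)/2 = 15/4.
t₂ = (15/4 + 14/(15/4))/2 = 449/120.
t₃ = (449/120 + 14/(449/120))/2 = 403201/107760.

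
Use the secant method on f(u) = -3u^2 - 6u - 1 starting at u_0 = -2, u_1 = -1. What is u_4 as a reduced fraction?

f(-2) = -1, f(-1) = 2. u_2 = (-1) - 2·((-1) - (-2))/(2 - (-1)) = -5/3.
f(-1) = 2, f(-5/3) = 2/3. u_3 = (-5/3) - (2/3)·((-5/3) - (-1))/((2/3) - 2) = -2.
f(-5/3) = 2/3, f(-2) = -1. u_4 = (-2) - (-1)·((-2) - (-5/3))/((-1) - (2/3)) = -9/5.

-9/5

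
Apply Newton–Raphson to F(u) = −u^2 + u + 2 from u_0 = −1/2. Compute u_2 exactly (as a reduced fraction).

F'(u) = −2u + 1.
F(−1/2) = 5/4, F'(−1/2) = 2, so u_1 = (−1/2) − (5/4)/2 = −9/8.
F(−9/8) = −25/64, F'(−9/8) = 13/4, so u_2 = (−9/8) − (−25/64)/(13/4) = −209/208.

−209/208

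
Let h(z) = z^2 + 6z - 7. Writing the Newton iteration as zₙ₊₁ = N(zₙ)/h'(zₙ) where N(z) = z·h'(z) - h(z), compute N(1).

h'(z) = 2z + 6.
N(z) = z·h'(z) - h(z) = z·(2z + 6) - (z^2 + 6z - 7) = z^2 + 7.
N(1) = 8.

8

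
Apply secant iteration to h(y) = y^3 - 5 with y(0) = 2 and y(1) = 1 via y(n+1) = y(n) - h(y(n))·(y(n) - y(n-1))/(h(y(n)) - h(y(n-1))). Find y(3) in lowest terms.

443/247

h(2) = 3, h(1) = -4. y(2) = 1 - (-4)·(1 - 2)/((-4) - 3) = 11/7.
h(1) = -4, h(11/7) = -384/343. y(3) = (11/7) - (-384/343)·((11/7) - 1)/((-384/343) - (-4)) = 443/247.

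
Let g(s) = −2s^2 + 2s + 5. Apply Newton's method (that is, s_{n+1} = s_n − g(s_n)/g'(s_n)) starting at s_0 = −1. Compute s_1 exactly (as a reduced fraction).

g'(s) = −4s + 2.
g(−1) = 1, g'(−1) = 6, so s_1 = (−1) − 1/6 = −7/6.

−7/6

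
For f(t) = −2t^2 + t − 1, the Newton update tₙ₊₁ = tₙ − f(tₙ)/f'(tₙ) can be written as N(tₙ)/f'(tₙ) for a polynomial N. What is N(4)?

f'(t) = −4t + 1.
N(t) = t·f'(t) − f(t) = t·(−4t + 1) − (−2t^2 + t − 1) = −2t^2 + 1.
N(4) = −31.

−31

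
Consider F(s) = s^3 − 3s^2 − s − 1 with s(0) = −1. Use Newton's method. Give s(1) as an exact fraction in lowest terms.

F'(s) = 3s^2 − 6s − 1.
F(−1) = −4, F'(−1) = 8, so s(1) = (−1) − (−4)/8 = −1/2.

−1/2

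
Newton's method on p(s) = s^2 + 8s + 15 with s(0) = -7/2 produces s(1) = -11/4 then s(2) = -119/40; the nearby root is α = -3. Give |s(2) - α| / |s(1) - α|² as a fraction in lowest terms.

2/5

s(1) - α = -11/4 - (-3) = -11/4 + 3 = 1/4, so |s(1) - α| = 1/4.
s(2) - α = -119/40 - (-3) = -119/40 + 3 = 1/40, so |s(2) - α| = 1/40.
|s(1) - α|² = 1/16.
Ratio = (1/40) / (1/16) = 2/5.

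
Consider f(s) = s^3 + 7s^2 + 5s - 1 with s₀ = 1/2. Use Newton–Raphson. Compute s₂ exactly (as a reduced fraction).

463/2771

f'(s) = 3s^2 + 14s + 5.
f(1/2) = 27/8, f'(1/2) = 51/4, so s₁ = (1/2) - (27/8)/(51/4) = 4/17.
f(4/17) = 2835/4913, f'(4/17) = 2445/289, so s₂ = (4/17) - (2835/4913)/(2445/289) = 463/2771.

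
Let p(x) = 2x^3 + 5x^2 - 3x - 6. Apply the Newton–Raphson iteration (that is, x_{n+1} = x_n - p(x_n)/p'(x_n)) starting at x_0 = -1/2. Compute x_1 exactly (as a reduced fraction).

p'(x) = 6x^2 + 10x - 3.
p(-1/2) = -7/2, p'(-1/2) = -13/2, so x_1 = (-1/2) - (-7/2)/(-13/2) = -27/26.

-27/26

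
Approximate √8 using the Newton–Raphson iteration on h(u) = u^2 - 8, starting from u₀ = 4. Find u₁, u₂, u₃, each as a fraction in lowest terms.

h'(u) = 2u.
h(4) = 8, h'(4) = 8, so u₁ = 4 - 8/8 = 3.
h(3) = 1, h'(3) = 6, so u₂ = 3 - 1/6 = 17/6.
h(17/6) = 1/36, h'(17/6) = 17/3, so u₃ = (17/6) - (1/36)/(17/3) = 577/204.

u₁ = 3, u₂ = 17/6, u₃ = 577/204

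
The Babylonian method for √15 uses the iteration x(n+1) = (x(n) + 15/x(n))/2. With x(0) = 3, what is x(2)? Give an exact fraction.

x(1) = (3 + 15/3)/2 = 4.
x(2) = (4 + 15/4)/2 = 31/8.

31/8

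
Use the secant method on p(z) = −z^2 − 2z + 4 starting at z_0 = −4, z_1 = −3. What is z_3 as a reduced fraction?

p(−4) = −4, p(−3) = 1. z_2 = (−3) − 1·((−3) − (−4))/(1 − (−4)) = −16/5.
p(−3) = 1, p(−16/5) = 4/25. z_3 = (−16/5) − (4/25)·((−16/5) − (−3))/((4/25) − 1) = −68/21.

−68/21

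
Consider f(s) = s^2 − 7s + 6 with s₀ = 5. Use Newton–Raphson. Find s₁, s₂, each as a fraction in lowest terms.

f'(s) = 2s − 7.
f(5) = −4, f'(5) = 3, so s₁ = 5 − (−4)/3 = 19/3.
f(19/3) = 16/9, f'(19/3) = 17/3, so s₂ = (19/3) − (16/9)/(17/3) = 307/51.

s₁ = 19/3, s₂ = 307/51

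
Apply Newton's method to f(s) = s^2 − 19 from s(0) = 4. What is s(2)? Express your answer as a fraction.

2441/560

f'(s) = 2s.
f(4) = −3, f'(4) = 8, so s(1) = 4 − (−3)/8 = 35/8.
f(35/8) = 9/64, f'(35/8) = 35/4, so s(2) = (35/8) − (9/64)/(35/4) = 2441/560.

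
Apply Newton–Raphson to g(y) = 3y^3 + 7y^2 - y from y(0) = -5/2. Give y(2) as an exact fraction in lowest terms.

-8440000/3419253

g'(y) = 9y^2 + 14y - 1.
g(-5/2) = -5/8, g'(-5/2) = 81/4, so y(1) = (-5/2) - (-5/8)/(81/4) = -200/81.
g(-200/81) = -2600/177147, g'(-200/81) = 14071/729, so y(2) = (-200/81) - (-2600/177147)/(14071/729) = -8440000/3419253.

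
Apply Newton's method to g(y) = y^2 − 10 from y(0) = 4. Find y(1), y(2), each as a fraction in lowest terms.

g'(y) = 2y.
g(4) = 6, g'(4) = 8, so y(1) = 4 − 6/8 = 13/4.
g(13/4) = 9/16, g'(13/4) = 13/2, so y(2) = (13/4) − (9/16)/(13/2) = 329/104.

y(1) = 13/4, y(2) = 329/104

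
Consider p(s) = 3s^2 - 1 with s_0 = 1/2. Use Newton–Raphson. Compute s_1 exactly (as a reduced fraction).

7/12

p'(s) = 6s.
p(1/2) = -1/4, p'(1/2) = 3, so s_1 = (1/2) - (-1/4)/3 = 7/12.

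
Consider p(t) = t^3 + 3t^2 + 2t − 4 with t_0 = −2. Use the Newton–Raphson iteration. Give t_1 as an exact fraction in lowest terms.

0

p'(t) = 3t^2 + 6t + 2.
p(−2) = −4, p'(−2) = 2, so t_1 = (−2) − (−4)/2 = 0.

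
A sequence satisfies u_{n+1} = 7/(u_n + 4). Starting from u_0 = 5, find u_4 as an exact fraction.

u_1 = 7/(5 + 4) = 7/9.
u_2 = 7/(7/9 + 4) = 63/43.
u_3 = 7/(63/43 + 4) = 301/235.
u_4 = 7/(301/235 + 4) = 1645/1241.

1645/1241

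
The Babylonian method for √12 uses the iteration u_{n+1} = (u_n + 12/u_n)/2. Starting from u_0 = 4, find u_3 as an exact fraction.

u_1 = (4 + 12/4)/2 = 7/2.
u_2 = (7/2 + 12/(7/2))/2 = 97/28.
u_3 = (97/28 + 12/(97/28))/2 = 18817/5432.

18817/5432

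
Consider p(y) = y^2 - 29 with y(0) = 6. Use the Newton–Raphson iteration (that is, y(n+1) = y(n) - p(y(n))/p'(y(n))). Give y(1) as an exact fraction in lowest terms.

p'(y) = 2y.
p(6) = 7, p'(6) = 12, so y(1) = 6 - 7/12 = 65/12.

65/12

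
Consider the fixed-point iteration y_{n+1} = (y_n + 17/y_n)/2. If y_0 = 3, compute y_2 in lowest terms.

y_1 = (3 + 17/3)/2 = 13/3.
y_2 = (13/3 + 17/(13/3))/2 = 161/39.

161/39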